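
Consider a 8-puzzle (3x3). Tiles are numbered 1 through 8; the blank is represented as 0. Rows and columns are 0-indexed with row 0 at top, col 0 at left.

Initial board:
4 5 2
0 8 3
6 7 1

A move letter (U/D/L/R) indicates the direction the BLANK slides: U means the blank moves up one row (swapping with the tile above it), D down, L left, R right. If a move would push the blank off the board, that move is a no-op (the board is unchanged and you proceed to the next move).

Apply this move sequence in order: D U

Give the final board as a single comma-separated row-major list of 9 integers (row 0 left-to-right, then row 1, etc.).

Answer: 4, 5, 2, 0, 8, 3, 6, 7, 1

Derivation:
After move 1 (D):
4 5 2
6 8 3
0 7 1

After move 2 (U):
4 5 2
0 8 3
6 7 1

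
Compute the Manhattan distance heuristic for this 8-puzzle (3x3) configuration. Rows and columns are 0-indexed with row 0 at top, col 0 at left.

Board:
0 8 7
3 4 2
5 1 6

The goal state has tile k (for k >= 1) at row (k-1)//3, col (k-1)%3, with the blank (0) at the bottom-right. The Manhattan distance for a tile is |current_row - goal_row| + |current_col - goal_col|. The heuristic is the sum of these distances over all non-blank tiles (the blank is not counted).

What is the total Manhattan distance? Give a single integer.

Answer: 18

Derivation:
Tile 8: (0,1)->(2,1) = 2
Tile 7: (0,2)->(2,0) = 4
Tile 3: (1,0)->(0,2) = 3
Tile 4: (1,1)->(1,0) = 1
Tile 2: (1,2)->(0,1) = 2
Tile 5: (2,0)->(1,1) = 2
Tile 1: (2,1)->(0,0) = 3
Tile 6: (2,2)->(1,2) = 1
Sum: 2 + 4 + 3 + 1 + 2 + 2 + 3 + 1 = 18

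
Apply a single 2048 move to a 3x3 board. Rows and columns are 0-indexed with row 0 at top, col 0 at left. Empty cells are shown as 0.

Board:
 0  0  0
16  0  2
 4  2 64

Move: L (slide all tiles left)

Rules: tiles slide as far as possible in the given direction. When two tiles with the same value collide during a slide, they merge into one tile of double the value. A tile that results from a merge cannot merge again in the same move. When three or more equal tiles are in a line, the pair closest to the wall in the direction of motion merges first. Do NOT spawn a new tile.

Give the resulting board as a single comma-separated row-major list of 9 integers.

Answer: 0, 0, 0, 16, 2, 0, 4, 2, 64

Derivation:
Slide left:
row 0: [0, 0, 0] -> [0, 0, 0]
row 1: [16, 0, 2] -> [16, 2, 0]
row 2: [4, 2, 64] -> [4, 2, 64]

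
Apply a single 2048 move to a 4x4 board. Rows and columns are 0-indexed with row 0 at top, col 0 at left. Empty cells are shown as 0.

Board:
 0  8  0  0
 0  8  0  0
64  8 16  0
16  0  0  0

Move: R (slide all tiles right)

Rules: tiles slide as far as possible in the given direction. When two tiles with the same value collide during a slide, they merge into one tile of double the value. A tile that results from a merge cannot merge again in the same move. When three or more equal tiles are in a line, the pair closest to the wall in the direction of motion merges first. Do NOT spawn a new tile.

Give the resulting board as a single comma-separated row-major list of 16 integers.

Answer: 0, 0, 0, 8, 0, 0, 0, 8, 0, 64, 8, 16, 0, 0, 0, 16

Derivation:
Slide right:
row 0: [0, 8, 0, 0] -> [0, 0, 0, 8]
row 1: [0, 8, 0, 0] -> [0, 0, 0, 8]
row 2: [64, 8, 16, 0] -> [0, 64, 8, 16]
row 3: [16, 0, 0, 0] -> [0, 0, 0, 16]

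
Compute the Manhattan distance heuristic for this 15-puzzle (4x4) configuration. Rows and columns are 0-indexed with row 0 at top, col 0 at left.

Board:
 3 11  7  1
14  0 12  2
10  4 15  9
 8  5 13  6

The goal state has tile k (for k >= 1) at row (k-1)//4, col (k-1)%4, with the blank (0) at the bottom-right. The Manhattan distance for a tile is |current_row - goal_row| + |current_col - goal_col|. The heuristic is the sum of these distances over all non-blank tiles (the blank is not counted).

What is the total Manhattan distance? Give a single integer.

Tile 3: at (0,0), goal (0,2), distance |0-0|+|0-2| = 2
Tile 11: at (0,1), goal (2,2), distance |0-2|+|1-2| = 3
Tile 7: at (0,2), goal (1,2), distance |0-1|+|2-2| = 1
Tile 1: at (0,3), goal (0,0), distance |0-0|+|3-0| = 3
Tile 14: at (1,0), goal (3,1), distance |1-3|+|0-1| = 3
Tile 12: at (1,2), goal (2,3), distance |1-2|+|2-3| = 2
Tile 2: at (1,3), goal (0,1), distance |1-0|+|3-1| = 3
Tile 10: at (2,0), goal (2,1), distance |2-2|+|0-1| = 1
Tile 4: at (2,1), goal (0,3), distance |2-0|+|1-3| = 4
Tile 15: at (2,2), goal (3,2), distance |2-3|+|2-2| = 1
Tile 9: at (2,3), goal (2,0), distance |2-2|+|3-0| = 3
Tile 8: at (3,0), goal (1,3), distance |3-1|+|0-3| = 5
Tile 5: at (3,1), goal (1,0), distance |3-1|+|1-0| = 3
Tile 13: at (3,2), goal (3,0), distance |3-3|+|2-0| = 2
Tile 6: at (3,3), goal (1,1), distance |3-1|+|3-1| = 4
Sum: 2 + 3 + 1 + 3 + 3 + 2 + 3 + 1 + 4 + 1 + 3 + 5 + 3 + 2 + 4 = 40

Answer: 40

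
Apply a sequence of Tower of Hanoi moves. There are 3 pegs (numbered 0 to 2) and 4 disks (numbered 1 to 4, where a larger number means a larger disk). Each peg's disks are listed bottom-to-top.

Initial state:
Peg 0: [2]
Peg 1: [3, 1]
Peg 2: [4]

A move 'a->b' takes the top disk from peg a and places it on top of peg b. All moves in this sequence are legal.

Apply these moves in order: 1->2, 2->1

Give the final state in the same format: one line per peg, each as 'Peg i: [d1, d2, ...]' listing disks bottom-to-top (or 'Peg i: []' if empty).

After move 1 (1->2):
Peg 0: [2]
Peg 1: [3]
Peg 2: [4, 1]

After move 2 (2->1):
Peg 0: [2]
Peg 1: [3, 1]
Peg 2: [4]

Answer: Peg 0: [2]
Peg 1: [3, 1]
Peg 2: [4]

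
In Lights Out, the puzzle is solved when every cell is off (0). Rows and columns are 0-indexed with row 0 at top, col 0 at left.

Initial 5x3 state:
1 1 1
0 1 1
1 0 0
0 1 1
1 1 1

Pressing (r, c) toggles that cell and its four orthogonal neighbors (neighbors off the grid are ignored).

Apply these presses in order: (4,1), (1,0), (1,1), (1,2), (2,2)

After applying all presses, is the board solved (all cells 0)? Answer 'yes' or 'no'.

Answer: yes

Derivation:
After press 1 at (4,1):
1 1 1
0 1 1
1 0 0
0 0 1
0 0 0

After press 2 at (1,0):
0 1 1
1 0 1
0 0 0
0 0 1
0 0 0

After press 3 at (1,1):
0 0 1
0 1 0
0 1 0
0 0 1
0 0 0

After press 4 at (1,2):
0 0 0
0 0 1
0 1 1
0 0 1
0 0 0

After press 5 at (2,2):
0 0 0
0 0 0
0 0 0
0 0 0
0 0 0

Lights still on: 0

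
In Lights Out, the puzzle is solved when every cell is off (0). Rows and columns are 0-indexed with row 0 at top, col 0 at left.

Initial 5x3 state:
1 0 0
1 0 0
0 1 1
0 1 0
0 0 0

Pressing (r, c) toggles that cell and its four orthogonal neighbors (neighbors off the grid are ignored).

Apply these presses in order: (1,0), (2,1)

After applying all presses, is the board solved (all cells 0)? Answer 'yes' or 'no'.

Answer: yes

Derivation:
After press 1 at (1,0):
0 0 0
0 1 0
1 1 1
0 1 0
0 0 0

After press 2 at (2,1):
0 0 0
0 0 0
0 0 0
0 0 0
0 0 0

Lights still on: 0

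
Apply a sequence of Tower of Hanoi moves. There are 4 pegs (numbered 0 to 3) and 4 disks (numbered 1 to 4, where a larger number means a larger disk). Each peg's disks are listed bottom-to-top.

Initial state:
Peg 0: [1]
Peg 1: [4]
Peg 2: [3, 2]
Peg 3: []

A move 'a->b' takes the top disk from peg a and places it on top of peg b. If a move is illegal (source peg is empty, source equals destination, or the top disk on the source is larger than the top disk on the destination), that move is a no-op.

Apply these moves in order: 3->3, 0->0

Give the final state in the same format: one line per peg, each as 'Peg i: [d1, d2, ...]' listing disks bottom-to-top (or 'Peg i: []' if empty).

Answer: Peg 0: [1]
Peg 1: [4]
Peg 2: [3, 2]
Peg 3: []

Derivation:
After move 1 (3->3):
Peg 0: [1]
Peg 1: [4]
Peg 2: [3, 2]
Peg 3: []

After move 2 (0->0):
Peg 0: [1]
Peg 1: [4]
Peg 2: [3, 2]
Peg 3: []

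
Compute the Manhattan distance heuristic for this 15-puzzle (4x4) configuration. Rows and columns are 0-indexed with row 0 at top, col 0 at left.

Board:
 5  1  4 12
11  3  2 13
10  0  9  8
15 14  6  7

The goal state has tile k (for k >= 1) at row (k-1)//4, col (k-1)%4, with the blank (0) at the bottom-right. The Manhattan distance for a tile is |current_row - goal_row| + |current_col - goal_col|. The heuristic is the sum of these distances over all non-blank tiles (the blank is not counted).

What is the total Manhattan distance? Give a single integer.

Answer: 29

Derivation:
Tile 5: at (0,0), goal (1,0), distance |0-1|+|0-0| = 1
Tile 1: at (0,1), goal (0,0), distance |0-0|+|1-0| = 1
Tile 4: at (0,2), goal (0,3), distance |0-0|+|2-3| = 1
Tile 12: at (0,3), goal (2,3), distance |0-2|+|3-3| = 2
Tile 11: at (1,0), goal (2,2), distance |1-2|+|0-2| = 3
Tile 3: at (1,1), goal (0,2), distance |1-0|+|1-2| = 2
Tile 2: at (1,2), goal (0,1), distance |1-0|+|2-1| = 2
Tile 13: at (1,3), goal (3,0), distance |1-3|+|3-0| = 5
Tile 10: at (2,0), goal (2,1), distance |2-2|+|0-1| = 1
Tile 9: at (2,2), goal (2,0), distance |2-2|+|2-0| = 2
Tile 8: at (2,3), goal (1,3), distance |2-1|+|3-3| = 1
Tile 15: at (3,0), goal (3,2), distance |3-3|+|0-2| = 2
Tile 14: at (3,1), goal (3,1), distance |3-3|+|1-1| = 0
Tile 6: at (3,2), goal (1,1), distance |3-1|+|2-1| = 3
Tile 7: at (3,3), goal (1,2), distance |3-1|+|3-2| = 3
Sum: 1 + 1 + 1 + 2 + 3 + 2 + 2 + 5 + 1 + 2 + 1 + 2 + 0 + 3 + 3 = 29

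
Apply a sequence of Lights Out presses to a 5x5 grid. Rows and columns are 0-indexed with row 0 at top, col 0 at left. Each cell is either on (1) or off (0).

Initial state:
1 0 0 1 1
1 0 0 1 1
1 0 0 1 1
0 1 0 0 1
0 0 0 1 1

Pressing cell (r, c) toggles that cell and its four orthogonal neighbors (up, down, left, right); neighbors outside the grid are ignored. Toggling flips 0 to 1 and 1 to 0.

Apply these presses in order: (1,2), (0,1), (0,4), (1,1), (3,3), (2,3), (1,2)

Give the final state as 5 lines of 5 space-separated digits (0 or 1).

Answer: 0 0 1 0 0
0 0 1 0 0
1 1 1 1 0
0 1 1 0 0
0 0 0 0 1

Derivation:
After press 1 at (1,2):
1 0 1 1 1
1 1 1 0 1
1 0 1 1 1
0 1 0 0 1
0 0 0 1 1

After press 2 at (0,1):
0 1 0 1 1
1 0 1 0 1
1 0 1 1 1
0 1 0 0 1
0 0 0 1 1

After press 3 at (0,4):
0 1 0 0 0
1 0 1 0 0
1 0 1 1 1
0 1 0 0 1
0 0 0 1 1

After press 4 at (1,1):
0 0 0 0 0
0 1 0 0 0
1 1 1 1 1
0 1 0 0 1
0 0 0 1 1

After press 5 at (3,3):
0 0 0 0 0
0 1 0 0 0
1 1 1 0 1
0 1 1 1 0
0 0 0 0 1

After press 6 at (2,3):
0 0 0 0 0
0 1 0 1 0
1 1 0 1 0
0 1 1 0 0
0 0 0 0 1

After press 7 at (1,2):
0 0 1 0 0
0 0 1 0 0
1 1 1 1 0
0 1 1 0 0
0 0 0 0 1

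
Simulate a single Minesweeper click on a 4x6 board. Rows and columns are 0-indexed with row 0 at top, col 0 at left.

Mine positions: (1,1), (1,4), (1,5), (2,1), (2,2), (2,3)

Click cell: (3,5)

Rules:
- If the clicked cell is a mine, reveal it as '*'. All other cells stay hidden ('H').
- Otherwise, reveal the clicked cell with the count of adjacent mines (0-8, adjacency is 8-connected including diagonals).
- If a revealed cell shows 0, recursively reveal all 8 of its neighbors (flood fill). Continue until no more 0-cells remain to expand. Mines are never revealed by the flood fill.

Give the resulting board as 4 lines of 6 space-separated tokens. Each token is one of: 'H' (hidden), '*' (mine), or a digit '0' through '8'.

H H H H H H
H H H H H H
H H H H 3 2
H H H H 1 0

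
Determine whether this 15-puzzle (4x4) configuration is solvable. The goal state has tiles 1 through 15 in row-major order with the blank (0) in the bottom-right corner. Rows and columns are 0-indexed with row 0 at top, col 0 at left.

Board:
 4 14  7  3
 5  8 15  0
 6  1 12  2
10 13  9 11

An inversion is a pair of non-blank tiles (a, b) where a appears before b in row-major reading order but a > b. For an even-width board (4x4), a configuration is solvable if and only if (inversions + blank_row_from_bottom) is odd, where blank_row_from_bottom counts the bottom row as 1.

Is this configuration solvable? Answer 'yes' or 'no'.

Answer: yes

Derivation:
Inversions: 44
Blank is in row 1 (0-indexed from top), which is row 3 counting from the bottom (bottom = 1).
44 + 3 = 47, which is odd, so the puzzle is solvable.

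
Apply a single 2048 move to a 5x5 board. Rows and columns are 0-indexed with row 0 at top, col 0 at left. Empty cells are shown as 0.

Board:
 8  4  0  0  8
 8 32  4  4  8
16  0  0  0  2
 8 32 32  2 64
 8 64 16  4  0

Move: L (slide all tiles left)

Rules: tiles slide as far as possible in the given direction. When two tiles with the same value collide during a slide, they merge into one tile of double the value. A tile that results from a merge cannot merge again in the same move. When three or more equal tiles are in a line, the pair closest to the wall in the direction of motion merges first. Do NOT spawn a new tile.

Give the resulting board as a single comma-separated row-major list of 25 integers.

Answer: 8, 4, 8, 0, 0, 8, 32, 8, 8, 0, 16, 2, 0, 0, 0, 8, 64, 2, 64, 0, 8, 64, 16, 4, 0

Derivation:
Slide left:
row 0: [8, 4, 0, 0, 8] -> [8, 4, 8, 0, 0]
row 1: [8, 32, 4, 4, 8] -> [8, 32, 8, 8, 0]
row 2: [16, 0, 0, 0, 2] -> [16, 2, 0, 0, 0]
row 3: [8, 32, 32, 2, 64] -> [8, 64, 2, 64, 0]
row 4: [8, 64, 16, 4, 0] -> [8, 64, 16, 4, 0]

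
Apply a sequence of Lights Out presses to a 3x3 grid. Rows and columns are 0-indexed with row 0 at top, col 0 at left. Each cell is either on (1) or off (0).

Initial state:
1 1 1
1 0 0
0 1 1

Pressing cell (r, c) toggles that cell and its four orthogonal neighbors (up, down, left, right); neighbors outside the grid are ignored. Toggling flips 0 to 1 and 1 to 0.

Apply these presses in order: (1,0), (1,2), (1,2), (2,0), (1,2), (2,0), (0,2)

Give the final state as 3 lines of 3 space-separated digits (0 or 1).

After press 1 at (1,0):
0 1 1
0 1 0
1 1 1

After press 2 at (1,2):
0 1 0
0 0 1
1 1 0

After press 3 at (1,2):
0 1 1
0 1 0
1 1 1

After press 4 at (2,0):
0 1 1
1 1 0
0 0 1

After press 5 at (1,2):
0 1 0
1 0 1
0 0 0

After press 6 at (2,0):
0 1 0
0 0 1
1 1 0

After press 7 at (0,2):
0 0 1
0 0 0
1 1 0

Answer: 0 0 1
0 0 0
1 1 0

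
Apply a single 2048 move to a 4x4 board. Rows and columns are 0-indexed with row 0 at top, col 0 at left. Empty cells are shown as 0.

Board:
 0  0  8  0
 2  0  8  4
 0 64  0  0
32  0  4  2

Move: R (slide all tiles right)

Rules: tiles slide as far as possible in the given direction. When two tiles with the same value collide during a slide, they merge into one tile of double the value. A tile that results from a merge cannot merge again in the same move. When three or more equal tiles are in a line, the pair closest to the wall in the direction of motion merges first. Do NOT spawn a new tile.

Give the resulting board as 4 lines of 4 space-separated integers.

Answer:  0  0  0  8
 0  2  8  4
 0  0  0 64
 0 32  4  2

Derivation:
Slide right:
row 0: [0, 0, 8, 0] -> [0, 0, 0, 8]
row 1: [2, 0, 8, 4] -> [0, 2, 8, 4]
row 2: [0, 64, 0, 0] -> [0, 0, 0, 64]
row 3: [32, 0, 4, 2] -> [0, 32, 4, 2]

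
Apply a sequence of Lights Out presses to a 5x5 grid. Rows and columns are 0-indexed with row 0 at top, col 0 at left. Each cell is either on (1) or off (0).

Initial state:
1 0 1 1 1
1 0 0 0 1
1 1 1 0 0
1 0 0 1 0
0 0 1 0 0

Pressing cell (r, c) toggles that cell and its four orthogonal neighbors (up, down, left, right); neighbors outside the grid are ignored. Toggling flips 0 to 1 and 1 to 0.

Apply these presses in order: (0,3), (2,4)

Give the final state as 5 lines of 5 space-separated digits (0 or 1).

Answer: 1 0 0 0 0
1 0 0 1 0
1 1 1 1 1
1 0 0 1 1
0 0 1 0 0

Derivation:
After press 1 at (0,3):
1 0 0 0 0
1 0 0 1 1
1 1 1 0 0
1 0 0 1 0
0 0 1 0 0

After press 2 at (2,4):
1 0 0 0 0
1 0 0 1 0
1 1 1 1 1
1 0 0 1 1
0 0 1 0 0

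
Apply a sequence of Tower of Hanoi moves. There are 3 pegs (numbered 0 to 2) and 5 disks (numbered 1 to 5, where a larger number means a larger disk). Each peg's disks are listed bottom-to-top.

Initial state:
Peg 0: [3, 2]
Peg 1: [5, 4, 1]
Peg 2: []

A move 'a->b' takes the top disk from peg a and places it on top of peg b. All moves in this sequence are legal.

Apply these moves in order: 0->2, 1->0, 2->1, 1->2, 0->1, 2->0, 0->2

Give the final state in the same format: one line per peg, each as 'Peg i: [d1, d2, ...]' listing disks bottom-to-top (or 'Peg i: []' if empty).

After move 1 (0->2):
Peg 0: [3]
Peg 1: [5, 4, 1]
Peg 2: [2]

After move 2 (1->0):
Peg 0: [3, 1]
Peg 1: [5, 4]
Peg 2: [2]

After move 3 (2->1):
Peg 0: [3, 1]
Peg 1: [5, 4, 2]
Peg 2: []

After move 4 (1->2):
Peg 0: [3, 1]
Peg 1: [5, 4]
Peg 2: [2]

After move 5 (0->1):
Peg 0: [3]
Peg 1: [5, 4, 1]
Peg 2: [2]

After move 6 (2->0):
Peg 0: [3, 2]
Peg 1: [5, 4, 1]
Peg 2: []

After move 7 (0->2):
Peg 0: [3]
Peg 1: [5, 4, 1]
Peg 2: [2]

Answer: Peg 0: [3]
Peg 1: [5, 4, 1]
Peg 2: [2]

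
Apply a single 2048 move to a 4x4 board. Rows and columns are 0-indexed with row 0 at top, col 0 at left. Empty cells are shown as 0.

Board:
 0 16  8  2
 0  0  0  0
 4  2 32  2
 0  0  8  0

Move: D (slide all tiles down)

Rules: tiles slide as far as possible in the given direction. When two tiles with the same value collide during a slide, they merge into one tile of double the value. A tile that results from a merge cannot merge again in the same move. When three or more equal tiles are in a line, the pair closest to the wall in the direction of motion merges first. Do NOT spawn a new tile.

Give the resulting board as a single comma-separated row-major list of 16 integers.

Slide down:
col 0: [0, 0, 4, 0] -> [0, 0, 0, 4]
col 1: [16, 0, 2, 0] -> [0, 0, 16, 2]
col 2: [8, 0, 32, 8] -> [0, 8, 32, 8]
col 3: [2, 0, 2, 0] -> [0, 0, 0, 4]

Answer: 0, 0, 0, 0, 0, 0, 8, 0, 0, 16, 32, 0, 4, 2, 8, 4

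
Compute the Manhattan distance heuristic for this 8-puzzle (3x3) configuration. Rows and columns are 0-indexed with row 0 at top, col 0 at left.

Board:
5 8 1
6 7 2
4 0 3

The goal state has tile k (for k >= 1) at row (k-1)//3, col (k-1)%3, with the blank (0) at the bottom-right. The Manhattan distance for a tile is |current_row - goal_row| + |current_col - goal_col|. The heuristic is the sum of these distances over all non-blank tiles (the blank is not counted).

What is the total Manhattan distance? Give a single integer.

Tile 5: at (0,0), goal (1,1), distance |0-1|+|0-1| = 2
Tile 8: at (0,1), goal (2,1), distance |0-2|+|1-1| = 2
Tile 1: at (0,2), goal (0,0), distance |0-0|+|2-0| = 2
Tile 6: at (1,0), goal (1,2), distance |1-1|+|0-2| = 2
Tile 7: at (1,1), goal (2,0), distance |1-2|+|1-0| = 2
Tile 2: at (1,2), goal (0,1), distance |1-0|+|2-1| = 2
Tile 4: at (2,0), goal (1,0), distance |2-1|+|0-0| = 1
Tile 3: at (2,2), goal (0,2), distance |2-0|+|2-2| = 2
Sum: 2 + 2 + 2 + 2 + 2 + 2 + 1 + 2 = 15

Answer: 15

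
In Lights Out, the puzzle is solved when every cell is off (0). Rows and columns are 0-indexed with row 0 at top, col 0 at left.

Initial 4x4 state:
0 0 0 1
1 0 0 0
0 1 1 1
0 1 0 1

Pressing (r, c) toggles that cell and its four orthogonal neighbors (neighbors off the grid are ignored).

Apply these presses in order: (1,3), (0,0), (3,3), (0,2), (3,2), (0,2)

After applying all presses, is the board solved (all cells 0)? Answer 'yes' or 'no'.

After press 1 at (1,3):
0 0 0 0
1 0 1 1
0 1 1 0
0 1 0 1

After press 2 at (0,0):
1 1 0 0
0 0 1 1
0 1 1 0
0 1 0 1

After press 3 at (3,3):
1 1 0 0
0 0 1 1
0 1 1 1
0 1 1 0

After press 4 at (0,2):
1 0 1 1
0 0 0 1
0 1 1 1
0 1 1 0

After press 5 at (3,2):
1 0 1 1
0 0 0 1
0 1 0 1
0 0 0 1

After press 6 at (0,2):
1 1 0 0
0 0 1 1
0 1 0 1
0 0 0 1

Lights still on: 7

Answer: no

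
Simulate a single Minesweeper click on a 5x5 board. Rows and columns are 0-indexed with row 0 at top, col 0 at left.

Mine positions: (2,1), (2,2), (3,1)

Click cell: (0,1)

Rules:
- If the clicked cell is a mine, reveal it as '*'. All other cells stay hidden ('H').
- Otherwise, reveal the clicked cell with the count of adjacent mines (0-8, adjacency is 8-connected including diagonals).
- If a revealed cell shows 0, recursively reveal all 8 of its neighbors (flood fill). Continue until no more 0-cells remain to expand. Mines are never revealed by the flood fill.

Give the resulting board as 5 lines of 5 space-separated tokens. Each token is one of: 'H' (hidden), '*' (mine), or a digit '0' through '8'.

0 0 0 0 0
1 2 2 1 0
H H H 1 0
H H 3 1 0
H H 1 0 0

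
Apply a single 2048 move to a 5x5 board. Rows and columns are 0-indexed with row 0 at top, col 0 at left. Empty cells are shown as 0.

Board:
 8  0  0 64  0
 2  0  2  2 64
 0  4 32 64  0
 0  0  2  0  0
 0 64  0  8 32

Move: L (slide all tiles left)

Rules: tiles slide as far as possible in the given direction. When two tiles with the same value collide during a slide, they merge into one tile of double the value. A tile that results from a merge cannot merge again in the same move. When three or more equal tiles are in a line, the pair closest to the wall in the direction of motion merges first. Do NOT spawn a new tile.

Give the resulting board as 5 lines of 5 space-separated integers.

Slide left:
row 0: [8, 0, 0, 64, 0] -> [8, 64, 0, 0, 0]
row 1: [2, 0, 2, 2, 64] -> [4, 2, 64, 0, 0]
row 2: [0, 4, 32, 64, 0] -> [4, 32, 64, 0, 0]
row 3: [0, 0, 2, 0, 0] -> [2, 0, 0, 0, 0]
row 4: [0, 64, 0, 8, 32] -> [64, 8, 32, 0, 0]

Answer:  8 64  0  0  0
 4  2 64  0  0
 4 32 64  0  0
 2  0  0  0  0
64  8 32  0  0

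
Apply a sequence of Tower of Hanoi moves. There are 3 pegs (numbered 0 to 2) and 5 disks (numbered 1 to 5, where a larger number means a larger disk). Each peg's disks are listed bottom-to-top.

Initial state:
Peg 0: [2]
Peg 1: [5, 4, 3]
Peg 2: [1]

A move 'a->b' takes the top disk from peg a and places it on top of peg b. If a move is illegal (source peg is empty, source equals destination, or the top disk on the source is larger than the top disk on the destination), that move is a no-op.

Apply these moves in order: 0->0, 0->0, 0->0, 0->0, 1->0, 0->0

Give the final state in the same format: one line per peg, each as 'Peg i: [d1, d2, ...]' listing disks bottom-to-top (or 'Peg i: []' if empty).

Answer: Peg 0: [2]
Peg 1: [5, 4, 3]
Peg 2: [1]

Derivation:
After move 1 (0->0):
Peg 0: [2]
Peg 1: [5, 4, 3]
Peg 2: [1]

After move 2 (0->0):
Peg 0: [2]
Peg 1: [5, 4, 3]
Peg 2: [1]

After move 3 (0->0):
Peg 0: [2]
Peg 1: [5, 4, 3]
Peg 2: [1]

After move 4 (0->0):
Peg 0: [2]
Peg 1: [5, 4, 3]
Peg 2: [1]

After move 5 (1->0):
Peg 0: [2]
Peg 1: [5, 4, 3]
Peg 2: [1]

After move 6 (0->0):
Peg 0: [2]
Peg 1: [5, 4, 3]
Peg 2: [1]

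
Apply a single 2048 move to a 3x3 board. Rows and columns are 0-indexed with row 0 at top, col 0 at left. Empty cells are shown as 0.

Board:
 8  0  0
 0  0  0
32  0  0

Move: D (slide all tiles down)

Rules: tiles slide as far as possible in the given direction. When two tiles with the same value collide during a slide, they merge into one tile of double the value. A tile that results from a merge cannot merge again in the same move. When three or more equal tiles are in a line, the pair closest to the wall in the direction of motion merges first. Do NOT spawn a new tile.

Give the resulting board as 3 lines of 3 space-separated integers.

Answer:  0  0  0
 8  0  0
32  0  0

Derivation:
Slide down:
col 0: [8, 0, 32] -> [0, 8, 32]
col 1: [0, 0, 0] -> [0, 0, 0]
col 2: [0, 0, 0] -> [0, 0, 0]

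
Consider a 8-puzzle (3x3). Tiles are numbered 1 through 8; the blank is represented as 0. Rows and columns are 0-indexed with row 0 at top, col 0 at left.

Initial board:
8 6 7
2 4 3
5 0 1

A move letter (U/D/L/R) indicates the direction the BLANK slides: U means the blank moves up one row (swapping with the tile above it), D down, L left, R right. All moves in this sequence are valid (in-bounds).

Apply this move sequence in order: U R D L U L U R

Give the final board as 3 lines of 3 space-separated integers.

Answer: 6 0 7
8 2 1
5 3 4

Derivation:
After move 1 (U):
8 6 7
2 0 3
5 4 1

After move 2 (R):
8 6 7
2 3 0
5 4 1

After move 3 (D):
8 6 7
2 3 1
5 4 0

After move 4 (L):
8 6 7
2 3 1
5 0 4

After move 5 (U):
8 6 7
2 0 1
5 3 4

After move 6 (L):
8 6 7
0 2 1
5 3 4

After move 7 (U):
0 6 7
8 2 1
5 3 4

After move 8 (R):
6 0 7
8 2 1
5 3 4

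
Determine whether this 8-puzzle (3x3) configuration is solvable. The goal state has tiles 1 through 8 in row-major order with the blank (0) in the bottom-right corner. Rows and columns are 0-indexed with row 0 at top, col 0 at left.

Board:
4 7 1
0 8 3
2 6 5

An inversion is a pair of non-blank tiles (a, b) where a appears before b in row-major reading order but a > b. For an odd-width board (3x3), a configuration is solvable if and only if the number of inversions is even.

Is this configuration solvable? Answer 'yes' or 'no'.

Answer: yes

Derivation:
Inversions (pairs i<j in row-major order where tile[i] > tile[j] > 0): 14
14 is even, so the puzzle is solvable.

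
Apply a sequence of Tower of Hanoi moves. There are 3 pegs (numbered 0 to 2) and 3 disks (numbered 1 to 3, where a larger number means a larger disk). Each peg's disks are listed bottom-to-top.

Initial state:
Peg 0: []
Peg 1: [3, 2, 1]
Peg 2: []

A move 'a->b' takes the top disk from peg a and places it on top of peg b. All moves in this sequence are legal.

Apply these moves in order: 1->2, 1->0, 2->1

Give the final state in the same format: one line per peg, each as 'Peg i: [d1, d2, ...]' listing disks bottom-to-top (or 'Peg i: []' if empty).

Answer: Peg 0: [2]
Peg 1: [3, 1]
Peg 2: []

Derivation:
After move 1 (1->2):
Peg 0: []
Peg 1: [3, 2]
Peg 2: [1]

After move 2 (1->0):
Peg 0: [2]
Peg 1: [3]
Peg 2: [1]

After move 3 (2->1):
Peg 0: [2]
Peg 1: [3, 1]
Peg 2: []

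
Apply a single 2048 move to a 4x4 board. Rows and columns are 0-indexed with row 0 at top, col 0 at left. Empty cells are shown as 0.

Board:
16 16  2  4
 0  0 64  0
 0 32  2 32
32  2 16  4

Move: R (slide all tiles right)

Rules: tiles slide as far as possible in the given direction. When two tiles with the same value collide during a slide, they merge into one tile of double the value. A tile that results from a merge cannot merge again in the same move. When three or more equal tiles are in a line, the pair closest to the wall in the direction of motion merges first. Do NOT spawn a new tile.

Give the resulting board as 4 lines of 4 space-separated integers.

Slide right:
row 0: [16, 16, 2, 4] -> [0, 32, 2, 4]
row 1: [0, 0, 64, 0] -> [0, 0, 0, 64]
row 2: [0, 32, 2, 32] -> [0, 32, 2, 32]
row 3: [32, 2, 16, 4] -> [32, 2, 16, 4]

Answer:  0 32  2  4
 0  0  0 64
 0 32  2 32
32  2 16  4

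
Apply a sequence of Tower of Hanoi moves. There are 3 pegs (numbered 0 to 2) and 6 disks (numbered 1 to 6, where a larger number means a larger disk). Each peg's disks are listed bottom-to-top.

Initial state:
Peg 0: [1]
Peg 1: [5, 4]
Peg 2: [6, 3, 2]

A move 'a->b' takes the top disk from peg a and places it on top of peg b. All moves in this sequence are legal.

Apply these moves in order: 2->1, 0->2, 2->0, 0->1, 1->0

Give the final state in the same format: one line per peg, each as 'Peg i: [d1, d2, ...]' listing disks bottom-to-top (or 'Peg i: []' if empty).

After move 1 (2->1):
Peg 0: [1]
Peg 1: [5, 4, 2]
Peg 2: [6, 3]

After move 2 (0->2):
Peg 0: []
Peg 1: [5, 4, 2]
Peg 2: [6, 3, 1]

After move 3 (2->0):
Peg 0: [1]
Peg 1: [5, 4, 2]
Peg 2: [6, 3]

After move 4 (0->1):
Peg 0: []
Peg 1: [5, 4, 2, 1]
Peg 2: [6, 3]

After move 5 (1->0):
Peg 0: [1]
Peg 1: [5, 4, 2]
Peg 2: [6, 3]

Answer: Peg 0: [1]
Peg 1: [5, 4, 2]
Peg 2: [6, 3]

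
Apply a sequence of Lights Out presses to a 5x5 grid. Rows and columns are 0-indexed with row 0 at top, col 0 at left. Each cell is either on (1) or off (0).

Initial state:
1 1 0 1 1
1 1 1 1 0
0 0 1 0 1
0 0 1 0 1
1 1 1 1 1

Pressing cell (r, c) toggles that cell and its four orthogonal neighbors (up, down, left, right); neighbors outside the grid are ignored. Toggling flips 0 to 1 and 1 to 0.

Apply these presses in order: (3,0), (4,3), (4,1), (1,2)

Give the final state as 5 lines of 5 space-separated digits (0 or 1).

Answer: 1 1 1 1 1
1 0 0 0 0
1 0 0 0 1
1 0 1 1 1
1 0 1 0 0

Derivation:
After press 1 at (3,0):
1 1 0 1 1
1 1 1 1 0
1 0 1 0 1
1 1 1 0 1
0 1 1 1 1

After press 2 at (4,3):
1 1 0 1 1
1 1 1 1 0
1 0 1 0 1
1 1 1 1 1
0 1 0 0 0

After press 3 at (4,1):
1 1 0 1 1
1 1 1 1 0
1 0 1 0 1
1 0 1 1 1
1 0 1 0 0

After press 4 at (1,2):
1 1 1 1 1
1 0 0 0 0
1 0 0 0 1
1 0 1 1 1
1 0 1 0 0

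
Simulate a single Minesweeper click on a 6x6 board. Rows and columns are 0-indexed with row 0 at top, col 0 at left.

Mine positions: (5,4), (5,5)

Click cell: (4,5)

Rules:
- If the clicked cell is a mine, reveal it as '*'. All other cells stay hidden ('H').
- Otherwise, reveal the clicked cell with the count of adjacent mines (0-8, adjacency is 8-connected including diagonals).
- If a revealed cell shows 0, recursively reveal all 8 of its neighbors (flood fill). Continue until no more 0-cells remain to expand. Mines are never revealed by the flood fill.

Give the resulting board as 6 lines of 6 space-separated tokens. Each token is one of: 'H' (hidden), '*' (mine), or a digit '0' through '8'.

H H H H H H
H H H H H H
H H H H H H
H H H H H H
H H H H H 2
H H H H H H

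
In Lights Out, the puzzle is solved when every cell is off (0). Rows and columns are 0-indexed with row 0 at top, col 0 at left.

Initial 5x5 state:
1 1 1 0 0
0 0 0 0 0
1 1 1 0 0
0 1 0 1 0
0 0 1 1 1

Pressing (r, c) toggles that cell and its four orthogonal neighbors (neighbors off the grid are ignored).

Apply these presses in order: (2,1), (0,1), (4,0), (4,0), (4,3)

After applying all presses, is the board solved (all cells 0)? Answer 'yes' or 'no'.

Answer: yes

Derivation:
After press 1 at (2,1):
1 1 1 0 0
0 1 0 0 0
0 0 0 0 0
0 0 0 1 0
0 0 1 1 1

After press 2 at (0,1):
0 0 0 0 0
0 0 0 0 0
0 0 0 0 0
0 0 0 1 0
0 0 1 1 1

After press 3 at (4,0):
0 0 0 0 0
0 0 0 0 0
0 0 0 0 0
1 0 0 1 0
1 1 1 1 1

After press 4 at (4,0):
0 0 0 0 0
0 0 0 0 0
0 0 0 0 0
0 0 0 1 0
0 0 1 1 1

After press 5 at (4,3):
0 0 0 0 0
0 0 0 0 0
0 0 0 0 0
0 0 0 0 0
0 0 0 0 0

Lights still on: 0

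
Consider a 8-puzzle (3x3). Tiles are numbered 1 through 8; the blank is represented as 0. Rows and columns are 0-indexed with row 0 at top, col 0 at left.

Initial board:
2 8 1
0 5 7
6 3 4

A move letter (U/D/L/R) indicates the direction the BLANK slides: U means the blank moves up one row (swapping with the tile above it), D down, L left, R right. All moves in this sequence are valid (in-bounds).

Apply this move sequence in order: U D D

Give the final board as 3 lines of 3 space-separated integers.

Answer: 2 8 1
6 5 7
0 3 4

Derivation:
After move 1 (U):
0 8 1
2 5 7
6 3 4

After move 2 (D):
2 8 1
0 5 7
6 3 4

After move 3 (D):
2 8 1
6 5 7
0 3 4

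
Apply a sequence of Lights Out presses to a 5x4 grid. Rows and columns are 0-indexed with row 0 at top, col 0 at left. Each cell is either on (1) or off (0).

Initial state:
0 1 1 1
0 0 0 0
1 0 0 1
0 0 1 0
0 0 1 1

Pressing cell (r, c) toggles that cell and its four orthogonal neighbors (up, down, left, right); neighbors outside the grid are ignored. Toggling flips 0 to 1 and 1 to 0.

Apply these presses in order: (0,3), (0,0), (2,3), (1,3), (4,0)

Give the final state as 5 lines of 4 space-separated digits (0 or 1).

After press 1 at (0,3):
0 1 0 0
0 0 0 1
1 0 0 1
0 0 1 0
0 0 1 1

After press 2 at (0,0):
1 0 0 0
1 0 0 1
1 0 0 1
0 0 1 0
0 0 1 1

After press 3 at (2,3):
1 0 0 0
1 0 0 0
1 0 1 0
0 0 1 1
0 0 1 1

After press 4 at (1,3):
1 0 0 1
1 0 1 1
1 0 1 1
0 0 1 1
0 0 1 1

After press 5 at (4,0):
1 0 0 1
1 0 1 1
1 0 1 1
1 0 1 1
1 1 1 1

Answer: 1 0 0 1
1 0 1 1
1 0 1 1
1 0 1 1
1 1 1 1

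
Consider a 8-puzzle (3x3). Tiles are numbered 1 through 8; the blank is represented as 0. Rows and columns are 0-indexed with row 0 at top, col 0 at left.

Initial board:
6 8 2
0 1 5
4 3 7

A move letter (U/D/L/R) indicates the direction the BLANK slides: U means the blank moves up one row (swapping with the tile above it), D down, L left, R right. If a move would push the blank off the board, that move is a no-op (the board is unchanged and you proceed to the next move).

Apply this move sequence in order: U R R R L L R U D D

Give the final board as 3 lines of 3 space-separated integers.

After move 1 (U):
0 8 2
6 1 5
4 3 7

After move 2 (R):
8 0 2
6 1 5
4 3 7

After move 3 (R):
8 2 0
6 1 5
4 3 7

After move 4 (R):
8 2 0
6 1 5
4 3 7

After move 5 (L):
8 0 2
6 1 5
4 3 7

After move 6 (L):
0 8 2
6 1 5
4 3 7

After move 7 (R):
8 0 2
6 1 5
4 3 7

After move 8 (U):
8 0 2
6 1 5
4 3 7

After move 9 (D):
8 1 2
6 0 5
4 3 7

After move 10 (D):
8 1 2
6 3 5
4 0 7

Answer: 8 1 2
6 3 5
4 0 7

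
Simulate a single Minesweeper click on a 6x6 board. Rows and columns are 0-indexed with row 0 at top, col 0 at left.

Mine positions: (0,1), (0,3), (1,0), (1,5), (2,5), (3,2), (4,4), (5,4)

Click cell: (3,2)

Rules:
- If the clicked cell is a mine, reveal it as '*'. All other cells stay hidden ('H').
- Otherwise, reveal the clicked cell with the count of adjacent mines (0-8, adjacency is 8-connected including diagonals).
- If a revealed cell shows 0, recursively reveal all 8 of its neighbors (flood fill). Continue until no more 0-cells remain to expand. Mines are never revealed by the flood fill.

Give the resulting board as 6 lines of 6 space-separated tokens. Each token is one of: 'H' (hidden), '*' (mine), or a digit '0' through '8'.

H H H H H H
H H H H H H
H H H H H H
H H * H H H
H H H H H H
H H H H H H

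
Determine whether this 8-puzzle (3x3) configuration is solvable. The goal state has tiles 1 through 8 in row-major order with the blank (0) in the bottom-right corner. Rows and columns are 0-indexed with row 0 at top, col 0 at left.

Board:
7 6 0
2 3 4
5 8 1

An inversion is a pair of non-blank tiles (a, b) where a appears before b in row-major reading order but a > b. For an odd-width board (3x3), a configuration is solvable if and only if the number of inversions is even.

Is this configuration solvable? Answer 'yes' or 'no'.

Answer: yes

Derivation:
Inversions (pairs i<j in row-major order where tile[i] > tile[j] > 0): 16
16 is even, so the puzzle is solvable.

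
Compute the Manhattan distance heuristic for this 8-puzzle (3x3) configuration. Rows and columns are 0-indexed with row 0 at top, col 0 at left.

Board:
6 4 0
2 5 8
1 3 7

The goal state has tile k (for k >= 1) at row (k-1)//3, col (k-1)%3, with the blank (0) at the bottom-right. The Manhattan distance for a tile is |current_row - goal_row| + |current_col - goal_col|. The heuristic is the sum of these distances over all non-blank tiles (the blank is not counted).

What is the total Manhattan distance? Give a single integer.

Tile 6: (0,0)->(1,2) = 3
Tile 4: (0,1)->(1,0) = 2
Tile 2: (1,0)->(0,1) = 2
Tile 5: (1,1)->(1,1) = 0
Tile 8: (1,2)->(2,1) = 2
Tile 1: (2,0)->(0,0) = 2
Tile 3: (2,1)->(0,2) = 3
Tile 7: (2,2)->(2,0) = 2
Sum: 3 + 2 + 2 + 0 + 2 + 2 + 3 + 2 = 16

Answer: 16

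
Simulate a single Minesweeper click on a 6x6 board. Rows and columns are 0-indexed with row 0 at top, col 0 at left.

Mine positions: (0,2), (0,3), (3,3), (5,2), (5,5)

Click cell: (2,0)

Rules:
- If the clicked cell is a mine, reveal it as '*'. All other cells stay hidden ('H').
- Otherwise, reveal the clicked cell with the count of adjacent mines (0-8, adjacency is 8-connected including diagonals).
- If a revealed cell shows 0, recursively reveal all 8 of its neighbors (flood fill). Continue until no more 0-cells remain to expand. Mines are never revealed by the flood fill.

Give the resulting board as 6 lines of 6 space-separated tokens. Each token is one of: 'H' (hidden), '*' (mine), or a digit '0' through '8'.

0 1 H H H H
0 1 2 H H H
0 0 1 H H H
0 0 1 H H H
0 1 2 H H H
0 1 H H H H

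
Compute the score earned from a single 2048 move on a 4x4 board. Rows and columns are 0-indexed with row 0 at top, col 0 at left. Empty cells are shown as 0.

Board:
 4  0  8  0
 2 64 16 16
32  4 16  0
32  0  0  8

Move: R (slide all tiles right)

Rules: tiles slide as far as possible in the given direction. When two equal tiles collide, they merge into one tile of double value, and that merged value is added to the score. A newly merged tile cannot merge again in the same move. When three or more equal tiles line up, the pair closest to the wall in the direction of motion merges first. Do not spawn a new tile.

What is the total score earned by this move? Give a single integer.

Slide right:
row 0: [4, 0, 8, 0] -> [0, 0, 4, 8]  score +0 (running 0)
row 1: [2, 64, 16, 16] -> [0, 2, 64, 32]  score +32 (running 32)
row 2: [32, 4, 16, 0] -> [0, 32, 4, 16]  score +0 (running 32)
row 3: [32, 0, 0, 8] -> [0, 0, 32, 8]  score +0 (running 32)
Board after move:
 0  0  4  8
 0  2 64 32
 0 32  4 16
 0  0 32  8

Answer: 32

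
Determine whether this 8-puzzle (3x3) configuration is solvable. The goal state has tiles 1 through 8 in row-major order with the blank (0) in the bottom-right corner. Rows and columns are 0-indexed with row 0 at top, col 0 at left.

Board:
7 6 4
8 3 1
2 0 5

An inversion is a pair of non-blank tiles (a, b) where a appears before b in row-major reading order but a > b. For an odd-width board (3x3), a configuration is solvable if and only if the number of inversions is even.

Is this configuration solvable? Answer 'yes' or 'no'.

Answer: yes

Derivation:
Inversions (pairs i<j in row-major order where tile[i] > tile[j] > 0): 20
20 is even, so the puzzle is solvable.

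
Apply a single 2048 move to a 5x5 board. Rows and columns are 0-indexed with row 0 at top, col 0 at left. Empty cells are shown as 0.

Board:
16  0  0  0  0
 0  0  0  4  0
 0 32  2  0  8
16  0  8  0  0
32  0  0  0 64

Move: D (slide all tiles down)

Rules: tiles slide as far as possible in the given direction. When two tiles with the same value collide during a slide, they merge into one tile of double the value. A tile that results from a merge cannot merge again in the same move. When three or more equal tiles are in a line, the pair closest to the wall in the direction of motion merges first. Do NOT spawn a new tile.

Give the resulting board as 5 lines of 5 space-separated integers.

Answer:  0  0  0  0  0
 0  0  0  0  0
 0  0  0  0  0
32  0  2  0  8
32 32  8  4 64

Derivation:
Slide down:
col 0: [16, 0, 0, 16, 32] -> [0, 0, 0, 32, 32]
col 1: [0, 0, 32, 0, 0] -> [0, 0, 0, 0, 32]
col 2: [0, 0, 2, 8, 0] -> [0, 0, 0, 2, 8]
col 3: [0, 4, 0, 0, 0] -> [0, 0, 0, 0, 4]
col 4: [0, 0, 8, 0, 64] -> [0, 0, 0, 8, 64]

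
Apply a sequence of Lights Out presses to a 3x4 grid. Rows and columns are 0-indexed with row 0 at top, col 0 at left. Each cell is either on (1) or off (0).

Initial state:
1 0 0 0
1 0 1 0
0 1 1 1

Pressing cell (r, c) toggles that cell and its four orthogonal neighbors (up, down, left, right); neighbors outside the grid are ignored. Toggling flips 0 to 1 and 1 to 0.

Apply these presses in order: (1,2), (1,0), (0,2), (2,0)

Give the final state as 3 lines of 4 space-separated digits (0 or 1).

Answer: 0 1 0 1
1 0 1 1
0 0 0 1

Derivation:
After press 1 at (1,2):
1 0 1 0
1 1 0 1
0 1 0 1

After press 2 at (1,0):
0 0 1 0
0 0 0 1
1 1 0 1

After press 3 at (0,2):
0 1 0 1
0 0 1 1
1 1 0 1

After press 4 at (2,0):
0 1 0 1
1 0 1 1
0 0 0 1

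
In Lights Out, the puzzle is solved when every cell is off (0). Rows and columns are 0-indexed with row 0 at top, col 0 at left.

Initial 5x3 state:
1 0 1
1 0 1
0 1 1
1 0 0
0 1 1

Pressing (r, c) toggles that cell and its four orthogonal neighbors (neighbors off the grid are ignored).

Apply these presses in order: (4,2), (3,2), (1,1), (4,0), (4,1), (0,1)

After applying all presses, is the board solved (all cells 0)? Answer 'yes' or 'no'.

Answer: yes

Derivation:
After press 1 at (4,2):
1 0 1
1 0 1
0 1 1
1 0 1
0 0 0

After press 2 at (3,2):
1 0 1
1 0 1
0 1 0
1 1 0
0 0 1

After press 3 at (1,1):
1 1 1
0 1 0
0 0 0
1 1 0
0 0 1

After press 4 at (4,0):
1 1 1
0 1 0
0 0 0
0 1 0
1 1 1

After press 5 at (4,1):
1 1 1
0 1 0
0 0 0
0 0 0
0 0 0

After press 6 at (0,1):
0 0 0
0 0 0
0 0 0
0 0 0
0 0 0

Lights still on: 0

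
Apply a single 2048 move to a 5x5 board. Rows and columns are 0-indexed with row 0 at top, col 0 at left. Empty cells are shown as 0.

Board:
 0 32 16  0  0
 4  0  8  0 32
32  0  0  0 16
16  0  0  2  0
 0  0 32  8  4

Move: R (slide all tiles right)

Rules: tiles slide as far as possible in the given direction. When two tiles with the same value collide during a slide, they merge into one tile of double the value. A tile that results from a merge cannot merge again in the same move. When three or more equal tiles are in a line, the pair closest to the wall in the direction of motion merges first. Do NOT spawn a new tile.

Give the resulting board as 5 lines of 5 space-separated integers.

Answer:  0  0  0 32 16
 0  0  4  8 32
 0  0  0 32 16
 0  0  0 16  2
 0  0 32  8  4

Derivation:
Slide right:
row 0: [0, 32, 16, 0, 0] -> [0, 0, 0, 32, 16]
row 1: [4, 0, 8, 0, 32] -> [0, 0, 4, 8, 32]
row 2: [32, 0, 0, 0, 16] -> [0, 0, 0, 32, 16]
row 3: [16, 0, 0, 2, 0] -> [0, 0, 0, 16, 2]
row 4: [0, 0, 32, 8, 4] -> [0, 0, 32, 8, 4]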